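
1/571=1/571 =0.00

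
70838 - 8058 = 62780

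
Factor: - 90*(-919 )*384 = 31760640=2^8* 3^3*5^1*919^1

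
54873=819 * 67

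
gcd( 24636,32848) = 8212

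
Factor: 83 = 83^1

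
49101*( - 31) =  - 1522131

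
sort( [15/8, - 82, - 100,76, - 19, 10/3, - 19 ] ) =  [ - 100, - 82, - 19, - 19, 15/8, 10/3,  76 ] 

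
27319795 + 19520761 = 46840556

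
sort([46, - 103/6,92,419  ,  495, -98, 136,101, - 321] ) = [ - 321, -98,-103/6,46, 92,  101, 136 , 419,  495] 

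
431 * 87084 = 37533204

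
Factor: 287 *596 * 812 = 2^4*  7^2*29^1  *  41^1 * 149^1 = 138894224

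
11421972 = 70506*162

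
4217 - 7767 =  - 3550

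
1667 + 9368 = 11035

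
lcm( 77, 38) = 2926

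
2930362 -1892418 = 1037944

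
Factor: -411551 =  - 7^2*37^1 *227^1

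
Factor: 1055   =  5^1*211^1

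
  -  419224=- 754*556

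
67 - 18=49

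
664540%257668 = 149204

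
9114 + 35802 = 44916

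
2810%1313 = 184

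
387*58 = 22446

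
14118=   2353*6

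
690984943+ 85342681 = 776327624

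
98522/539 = 182 + 424/539 = 182.79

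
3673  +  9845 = 13518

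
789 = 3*263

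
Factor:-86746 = - 2^1*11^1 * 3943^1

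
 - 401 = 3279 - 3680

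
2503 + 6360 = 8863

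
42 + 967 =1009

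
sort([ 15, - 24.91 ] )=[ - 24.91, 15 ]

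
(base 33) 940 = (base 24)H5L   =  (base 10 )9933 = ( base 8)23315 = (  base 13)46a1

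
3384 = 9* 376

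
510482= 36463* 14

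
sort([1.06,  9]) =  [1.06,9]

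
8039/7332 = 1 + 707/7332  =  1.10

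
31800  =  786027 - 754227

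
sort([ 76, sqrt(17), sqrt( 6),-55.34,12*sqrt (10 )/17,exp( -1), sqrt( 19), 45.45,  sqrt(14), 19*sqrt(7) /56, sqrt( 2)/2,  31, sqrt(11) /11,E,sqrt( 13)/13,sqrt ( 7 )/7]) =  [- 55.34,sqrt( 13 ) /13, sqrt( 11 )/11,  exp(-1), sqrt (7 ) /7, sqrt (2 )/2 , 19*sqrt (7 ) /56 , 12*sqrt( 10 ) /17, sqrt (6) , E,sqrt(14), sqrt(17), sqrt(19 ),31, 45.45, 76 ] 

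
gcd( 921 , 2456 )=307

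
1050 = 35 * 30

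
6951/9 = 772+1/3 = 772.33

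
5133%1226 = 229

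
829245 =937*885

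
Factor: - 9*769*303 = -3^3*101^1*769^1 = - 2097063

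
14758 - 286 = 14472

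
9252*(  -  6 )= - 55512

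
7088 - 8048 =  - 960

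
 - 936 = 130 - 1066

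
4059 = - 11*(-369) 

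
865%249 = 118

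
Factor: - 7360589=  - 7360589^1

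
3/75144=1/25048  =  0.00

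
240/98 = 120/49 = 2.45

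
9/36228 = 3/12076 = 0.00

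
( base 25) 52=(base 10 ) 127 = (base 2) 1111111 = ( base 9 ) 151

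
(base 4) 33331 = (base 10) 1021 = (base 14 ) 52d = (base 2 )1111111101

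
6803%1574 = 507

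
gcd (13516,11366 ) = 2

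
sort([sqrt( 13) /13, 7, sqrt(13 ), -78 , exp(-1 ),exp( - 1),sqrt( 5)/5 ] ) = [ - 78,sqrt(13 )/13,  exp( - 1),exp( - 1 ), sqrt(5)/5 , sqrt(13),7] 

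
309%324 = 309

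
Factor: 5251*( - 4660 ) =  - 2^2*5^1*59^1*89^1*233^1 =- 24469660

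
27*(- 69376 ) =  - 1873152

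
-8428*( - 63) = 530964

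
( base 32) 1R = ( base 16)3B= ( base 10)59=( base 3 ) 2012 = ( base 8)73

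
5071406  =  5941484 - 870078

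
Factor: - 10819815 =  - 3^1*5^1*721321^1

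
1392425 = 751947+640478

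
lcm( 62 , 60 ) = 1860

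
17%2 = 1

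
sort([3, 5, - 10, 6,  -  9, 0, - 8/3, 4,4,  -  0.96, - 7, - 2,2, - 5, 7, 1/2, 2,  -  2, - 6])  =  [-10 , - 9,-7, - 6,-5, - 8/3, - 2,  -  2,-0.96, 0, 1/2,2,2,3,4, 4, 5 , 6, 7] 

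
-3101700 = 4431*(-700 )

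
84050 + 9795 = 93845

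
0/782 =0 = 0.00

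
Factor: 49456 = 2^4*11^1*281^1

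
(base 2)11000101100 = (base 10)1580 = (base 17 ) 57g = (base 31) 1ju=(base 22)35I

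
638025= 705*905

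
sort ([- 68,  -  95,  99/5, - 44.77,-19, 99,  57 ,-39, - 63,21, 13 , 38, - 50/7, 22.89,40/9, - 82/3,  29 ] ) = [ - 95, - 68, - 63, -44.77, - 39, - 82/3, - 19, - 50/7 , 40/9, 13, 99/5,  21,22.89,29 , 38, 57, 99 ] 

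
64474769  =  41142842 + 23331927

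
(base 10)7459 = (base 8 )16443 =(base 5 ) 214314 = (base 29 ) 8p6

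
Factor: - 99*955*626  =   - 59185170 = - 2^1*3^2*5^1*11^1 *191^1 *313^1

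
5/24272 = 5/24272 = 0.00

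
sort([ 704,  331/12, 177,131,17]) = [17 , 331/12, 131,  177,704] 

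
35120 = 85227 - 50107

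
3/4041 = 1/1347 = 0.00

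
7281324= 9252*787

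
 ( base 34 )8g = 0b100100000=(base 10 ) 288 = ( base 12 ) 200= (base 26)B2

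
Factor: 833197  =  833197^1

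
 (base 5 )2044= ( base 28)9m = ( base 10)274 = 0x112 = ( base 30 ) 94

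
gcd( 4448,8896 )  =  4448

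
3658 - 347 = 3311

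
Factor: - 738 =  - 2^1 * 3^2 * 41^1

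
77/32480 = 11/4640 = 0.00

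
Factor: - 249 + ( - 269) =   -  2^1* 7^1  *37^1 = - 518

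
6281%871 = 184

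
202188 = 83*2436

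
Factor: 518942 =2^1* 17^1 * 15263^1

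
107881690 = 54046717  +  53834973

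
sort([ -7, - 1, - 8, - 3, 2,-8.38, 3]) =[ - 8.38, - 8, - 7, - 3 ,  -  1, 2, 3 ] 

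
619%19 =11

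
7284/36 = 202+1/3 = 202.33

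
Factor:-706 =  - 2^1*353^1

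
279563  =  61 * 4583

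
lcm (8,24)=24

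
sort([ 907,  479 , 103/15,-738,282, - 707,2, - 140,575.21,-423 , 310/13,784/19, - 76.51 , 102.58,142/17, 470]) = [ - 738,-707, - 423, - 140, - 76.51 , 2,103/15,142/17, 310/13,  784/19,102.58, 282, 470,479, 575.21,  907]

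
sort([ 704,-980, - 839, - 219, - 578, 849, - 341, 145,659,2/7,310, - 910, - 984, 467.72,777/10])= [ - 984, - 980, - 910, - 839, - 578,- 341, - 219,2/7,777/10,145,310 , 467.72,659, 704,849]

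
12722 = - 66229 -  - 78951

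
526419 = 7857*67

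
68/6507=68/6507 = 0.01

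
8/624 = 1/78 =0.01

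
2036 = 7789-5753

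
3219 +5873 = 9092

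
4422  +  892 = 5314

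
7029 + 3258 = 10287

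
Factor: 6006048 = 2^5*3^1  *62563^1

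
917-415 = 502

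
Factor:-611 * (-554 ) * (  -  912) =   -  2^5*3^1 * 13^1*19^1*47^1*277^1 = - 308706528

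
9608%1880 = 208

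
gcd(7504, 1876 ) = 1876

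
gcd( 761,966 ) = 1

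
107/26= 4+3/26 =4.12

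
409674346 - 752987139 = - 343312793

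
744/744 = 1=1.00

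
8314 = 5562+2752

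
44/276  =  11/69 = 0.16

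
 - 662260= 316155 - 978415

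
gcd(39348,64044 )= 36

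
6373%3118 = 137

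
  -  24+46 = 22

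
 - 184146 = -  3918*47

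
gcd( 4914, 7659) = 9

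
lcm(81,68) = 5508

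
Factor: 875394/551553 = 291798/183851 = 2^1*3^2*13^1*29^1*43^1 * 113^( - 1)*1627^(-1 )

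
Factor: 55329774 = 2^1*3^1*53^1 * 173993^1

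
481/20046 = 37/1542 = 0.02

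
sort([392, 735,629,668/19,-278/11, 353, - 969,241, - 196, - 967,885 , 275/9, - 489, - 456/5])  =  [- 969 , - 967 , - 489 , - 196, - 456/5, - 278/11  ,  275/9,668/19,241,353,392,  629,735,885]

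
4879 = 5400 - 521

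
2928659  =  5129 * 571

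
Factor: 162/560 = 2^(  -  3)*3^4*5^ ( -1)*7^( - 1 ) = 81/280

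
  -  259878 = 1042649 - 1302527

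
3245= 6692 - 3447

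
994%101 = 85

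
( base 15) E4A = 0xC94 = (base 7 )12250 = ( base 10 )3220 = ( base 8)6224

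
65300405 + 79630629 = 144931034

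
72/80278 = 36/40139 = 0.00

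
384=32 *12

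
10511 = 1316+9195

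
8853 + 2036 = 10889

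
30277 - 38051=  - 7774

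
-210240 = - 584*360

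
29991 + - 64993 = - 35002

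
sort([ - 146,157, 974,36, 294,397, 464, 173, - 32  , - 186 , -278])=[ - 278, - 186, - 146 , - 32, 36, 157, 173,  294, 397, 464, 974 ] 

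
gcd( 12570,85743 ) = 3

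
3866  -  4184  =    -  318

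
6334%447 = 76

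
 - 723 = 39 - 762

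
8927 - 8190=737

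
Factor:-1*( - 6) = 2^1* 3^1 = 6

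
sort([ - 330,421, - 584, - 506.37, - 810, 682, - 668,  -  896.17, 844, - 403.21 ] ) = [ -896.17,-810,  -  668, - 584, - 506.37, - 403.21, - 330,421, 682, 844 ]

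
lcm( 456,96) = 1824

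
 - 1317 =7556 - 8873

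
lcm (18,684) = 684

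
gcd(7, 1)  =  1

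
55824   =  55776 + 48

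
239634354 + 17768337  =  257402691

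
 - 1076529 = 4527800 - 5604329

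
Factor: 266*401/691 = 106666/691 = 2^1*7^1*19^1*401^1 * 691^( - 1)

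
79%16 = 15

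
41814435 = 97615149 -55800714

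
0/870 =0 = 0.00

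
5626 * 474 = 2666724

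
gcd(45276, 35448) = 84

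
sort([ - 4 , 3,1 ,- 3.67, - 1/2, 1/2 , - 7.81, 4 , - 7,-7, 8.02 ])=[- 7.81 , - 7 ,  -  7, - 4, - 3.67, -1/2,1/2,1 , 3, 4, 8.02 ]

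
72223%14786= 13079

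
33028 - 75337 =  - 42309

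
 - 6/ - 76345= 6/76345= 0.00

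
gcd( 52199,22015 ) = 7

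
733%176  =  29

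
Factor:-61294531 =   -  61294531^1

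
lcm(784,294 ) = 2352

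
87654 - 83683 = 3971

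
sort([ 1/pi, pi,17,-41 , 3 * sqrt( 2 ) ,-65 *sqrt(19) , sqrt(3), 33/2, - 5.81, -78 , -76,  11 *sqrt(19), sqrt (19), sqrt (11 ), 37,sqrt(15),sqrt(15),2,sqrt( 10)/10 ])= [ - 65*sqrt(19),-78, - 76,  -  41, - 5.81, sqrt(10)/10, 1/pi, sqrt( 3),2, pi, sqrt(11), sqrt(15), sqrt( 15),3*sqrt(2 ), sqrt( 19), 33/2, 17,  37, 11 * sqrt( 19) ]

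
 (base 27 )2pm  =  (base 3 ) 2221211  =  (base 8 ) 4153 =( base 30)2BP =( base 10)2155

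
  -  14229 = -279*51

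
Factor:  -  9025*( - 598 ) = 2^1*5^2*13^1*19^2*23^1 = 5396950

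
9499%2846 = 961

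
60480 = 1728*35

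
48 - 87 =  - 39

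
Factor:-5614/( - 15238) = 7/19  =  7^1*19^( - 1)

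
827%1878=827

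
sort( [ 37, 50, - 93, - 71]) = [-93, - 71, 37 , 50]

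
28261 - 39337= - 11076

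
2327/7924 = 2327/7924  =  0.29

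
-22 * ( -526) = 11572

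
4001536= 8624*464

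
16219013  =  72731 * 223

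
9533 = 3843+5690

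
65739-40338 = 25401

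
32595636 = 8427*3868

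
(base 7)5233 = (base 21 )43A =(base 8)3455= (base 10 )1837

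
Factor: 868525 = 5^2*7^2*709^1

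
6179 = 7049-870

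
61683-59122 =2561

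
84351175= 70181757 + 14169418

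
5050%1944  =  1162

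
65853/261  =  7317/29=252.31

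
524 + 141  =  665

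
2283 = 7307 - 5024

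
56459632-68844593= - 12384961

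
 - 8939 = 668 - 9607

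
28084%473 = 177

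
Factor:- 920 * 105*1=-96600 = - 2^3 * 3^1  *  5^2*7^1 *23^1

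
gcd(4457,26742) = 4457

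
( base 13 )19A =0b100101000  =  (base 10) 296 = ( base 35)8g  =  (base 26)BA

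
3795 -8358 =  - 4563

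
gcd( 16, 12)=4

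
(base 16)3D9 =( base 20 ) 295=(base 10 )985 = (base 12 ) 6a1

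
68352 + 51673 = 120025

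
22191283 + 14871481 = 37062764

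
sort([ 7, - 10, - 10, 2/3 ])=[-10, - 10,2/3,7]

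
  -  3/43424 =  -3/43424 = - 0.00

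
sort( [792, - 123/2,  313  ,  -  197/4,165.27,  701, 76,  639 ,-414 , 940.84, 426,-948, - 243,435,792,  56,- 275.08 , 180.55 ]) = [-948,  -  414, - 275.08, - 243 , - 123/2,-197/4,56 , 76, 165.27,180.55,  313, 426, 435, 639,701,792,  792,940.84]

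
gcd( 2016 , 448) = 224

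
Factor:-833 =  - 7^2*17^1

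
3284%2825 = 459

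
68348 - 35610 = 32738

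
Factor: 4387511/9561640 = 2^(  -  3)* 5^(- 1 ) * 11^ ( - 1 )*31^( - 1)*701^ ( - 1 )*1439^1*3049^1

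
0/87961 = 0 = 0.00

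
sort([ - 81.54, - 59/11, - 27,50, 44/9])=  [ - 81.54, - 27, - 59/11, 44/9, 50 ]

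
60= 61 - 1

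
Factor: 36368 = 2^4*  2273^1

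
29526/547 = 29526/547 = 53.98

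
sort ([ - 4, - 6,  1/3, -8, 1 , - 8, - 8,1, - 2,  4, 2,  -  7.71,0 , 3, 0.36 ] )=[ - 8, - 8, - 8, - 7.71, - 6, - 4, - 2 , 0, 1/3, 0.36,1, 1, 2, 3,4]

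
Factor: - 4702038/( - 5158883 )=2^1 * 3^1* 11^1* 191^1*373^1* 5158883^( - 1)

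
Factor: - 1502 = - 2^1*751^1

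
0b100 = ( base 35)4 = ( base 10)4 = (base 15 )4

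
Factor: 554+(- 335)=219 = 3^1* 73^1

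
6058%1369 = 582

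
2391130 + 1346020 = 3737150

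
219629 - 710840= -491211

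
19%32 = 19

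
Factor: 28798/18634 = 17/11 = 11^( - 1)*17^1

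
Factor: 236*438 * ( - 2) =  -206736  =  -2^4*3^1*59^1*73^1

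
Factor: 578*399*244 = 56271768 = 2^3*3^1*7^1*17^2*19^1*61^1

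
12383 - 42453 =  - 30070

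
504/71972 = 126/17993= 0.01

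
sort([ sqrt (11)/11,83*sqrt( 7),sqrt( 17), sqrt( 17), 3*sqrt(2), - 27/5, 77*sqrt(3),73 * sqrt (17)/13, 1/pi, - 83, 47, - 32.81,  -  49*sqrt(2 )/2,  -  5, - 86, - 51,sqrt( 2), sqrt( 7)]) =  [ - 86, - 83,- 51, - 49*sqrt(2)/2, - 32.81, - 27/5, -5, sqrt(11 ) /11,1/pi , sqrt(2),sqrt ( 7 ),  sqrt(  17), sqrt (17), 3*sqrt( 2 ), 73*sqrt(17 ) /13, 47,77*sqrt (3 ), 83 *sqrt(7)] 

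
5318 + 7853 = 13171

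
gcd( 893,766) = 1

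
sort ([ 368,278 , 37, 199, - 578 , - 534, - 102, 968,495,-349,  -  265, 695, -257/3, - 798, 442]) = [ - 798, - 578,-534,- 349, - 265,  -  102, - 257/3,37, 199,278, 368,442 , 495,695,968] 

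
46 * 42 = 1932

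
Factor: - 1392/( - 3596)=2^2 * 3^1*31^(-1) = 12/31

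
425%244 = 181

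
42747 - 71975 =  - 29228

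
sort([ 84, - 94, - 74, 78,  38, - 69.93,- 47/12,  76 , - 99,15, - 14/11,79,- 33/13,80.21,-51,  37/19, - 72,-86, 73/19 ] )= [ - 99, - 94, - 86 ,-74, - 72, - 69.93, -51, - 47/12,-33/13, - 14/11,  37/19, 73/19,15,38, 76, 78, 79, 80.21, 84]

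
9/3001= 9/3001=0.00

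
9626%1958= 1794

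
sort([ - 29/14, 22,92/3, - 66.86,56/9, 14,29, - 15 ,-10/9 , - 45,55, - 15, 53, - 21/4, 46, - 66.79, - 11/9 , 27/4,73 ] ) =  [ - 66.86, -66.79 ,-45,- 15, - 15, - 21/4, - 29/14,-11/9,-10/9,56/9,27/4,14,  22, 29, 92/3 , 46, 53, 55,73 ]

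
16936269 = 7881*2149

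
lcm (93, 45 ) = 1395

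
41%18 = 5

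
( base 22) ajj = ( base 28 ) 6KD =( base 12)3079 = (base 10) 5277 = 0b1010010011101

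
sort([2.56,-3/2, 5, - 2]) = [ - 2, - 3/2,  2.56, 5] 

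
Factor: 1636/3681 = 2^2*3^( - 2 ) = 4/9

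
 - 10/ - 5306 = 5/2653 = 0.00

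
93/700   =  93/700 = 0.13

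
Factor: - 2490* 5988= - 2^3* 3^2 * 5^1*83^1*499^1=-14910120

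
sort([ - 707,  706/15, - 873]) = [ - 873, - 707, 706/15 ]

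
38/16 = 2 + 3/8 = 2.38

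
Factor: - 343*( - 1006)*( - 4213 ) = -1453729354 = - 2^1*7^3*11^1*383^1*503^1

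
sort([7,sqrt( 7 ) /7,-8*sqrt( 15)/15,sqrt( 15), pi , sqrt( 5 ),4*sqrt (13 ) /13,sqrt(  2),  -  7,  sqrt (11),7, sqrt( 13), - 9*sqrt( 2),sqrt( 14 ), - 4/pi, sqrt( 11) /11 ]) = [- 9*sqrt( 2), - 7,-8*sqrt( 15 ) /15,-4/pi,sqrt( 11 )/11, sqrt( 7 ) /7, 4*sqrt( 13) /13, sqrt(2 ),  sqrt(5 ), pi,sqrt (11), sqrt(13 ),sqrt(14),  sqrt (15),7, 7 ]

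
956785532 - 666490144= 290295388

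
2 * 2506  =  5012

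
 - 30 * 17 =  - 510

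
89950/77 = 12850/11 = 1168.18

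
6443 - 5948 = 495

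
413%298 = 115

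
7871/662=7871/662=11.89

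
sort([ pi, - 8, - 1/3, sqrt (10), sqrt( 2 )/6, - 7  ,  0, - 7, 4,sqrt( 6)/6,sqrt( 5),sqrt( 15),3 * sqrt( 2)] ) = [  -  8, - 7, - 7, - 1/3, 0, sqrt( 2)/6,sqrt( 6 ) /6, sqrt(5),pi, sqrt ( 10 ),sqrt(15), 4, 3*sqrt(2)]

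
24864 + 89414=114278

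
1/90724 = 1/90724 = 0.00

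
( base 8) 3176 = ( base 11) 1281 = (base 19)4b9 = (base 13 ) 9AB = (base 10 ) 1662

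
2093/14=149 + 1/2  =  149.50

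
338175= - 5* ( - 67635) 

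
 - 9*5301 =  - 47709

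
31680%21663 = 10017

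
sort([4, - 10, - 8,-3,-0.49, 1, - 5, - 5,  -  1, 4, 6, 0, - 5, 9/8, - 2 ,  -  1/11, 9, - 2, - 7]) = [ - 10,-8, - 7,-5,- 5, - 5, - 3 , - 2, - 2, - 1,-0.49, - 1/11, 0, 1,9/8 , 4,4,6, 9 ]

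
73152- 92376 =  - 19224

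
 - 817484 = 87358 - 904842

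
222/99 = 74/33 = 2.24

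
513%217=79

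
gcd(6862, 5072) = 2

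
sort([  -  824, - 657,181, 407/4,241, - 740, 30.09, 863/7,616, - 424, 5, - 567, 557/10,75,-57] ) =[ - 824, - 740, - 657, - 567, - 424, - 57,5,  30.09 , 557/10,75,407/4,863/7,181, 241,  616 ] 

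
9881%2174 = 1185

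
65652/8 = 16413/2 =8206.50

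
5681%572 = 533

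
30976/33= 2816/3 = 938.67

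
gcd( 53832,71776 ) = 17944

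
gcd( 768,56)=8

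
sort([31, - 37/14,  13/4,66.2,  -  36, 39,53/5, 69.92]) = [ - 36,  -  37/14,13/4, 53/5, 31 , 39, 66.2, 69.92] 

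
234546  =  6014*39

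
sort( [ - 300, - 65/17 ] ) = [ - 300 , - 65/17 ]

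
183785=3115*59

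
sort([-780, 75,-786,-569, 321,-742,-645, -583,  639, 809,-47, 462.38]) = [ -786, - 780,- 742  , - 645,- 583, - 569,-47, 75,321,462.38,639,809] 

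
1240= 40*31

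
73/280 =73/280= 0.26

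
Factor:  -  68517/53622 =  - 2^( - 1) * 3^( - 2)*23^1 = - 23/18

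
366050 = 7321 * 50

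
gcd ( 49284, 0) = 49284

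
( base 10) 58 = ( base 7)112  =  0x3a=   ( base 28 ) 22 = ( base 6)134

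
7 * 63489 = 444423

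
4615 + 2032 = 6647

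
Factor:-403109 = -7^1*57587^1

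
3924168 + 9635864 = 13560032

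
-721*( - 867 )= 625107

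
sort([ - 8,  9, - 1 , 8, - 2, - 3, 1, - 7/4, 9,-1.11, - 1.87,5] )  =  [ - 8 , - 3 , - 2, - 1.87, - 7/4, - 1.11,-1 , 1,5,  8, 9, 9]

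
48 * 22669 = 1088112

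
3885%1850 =185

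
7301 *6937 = 50647037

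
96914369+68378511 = 165292880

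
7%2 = 1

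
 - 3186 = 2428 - 5614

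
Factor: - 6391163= -19^1*263^1*1279^1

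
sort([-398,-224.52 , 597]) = [-398,-224.52, 597]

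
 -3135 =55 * ( - 57) 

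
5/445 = 1/89 = 0.01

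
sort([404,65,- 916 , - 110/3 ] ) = [ - 916,-110/3, 65,  404 ]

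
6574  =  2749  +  3825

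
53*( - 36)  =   - 1908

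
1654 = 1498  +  156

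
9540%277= 122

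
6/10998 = 1/1833 = 0.00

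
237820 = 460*517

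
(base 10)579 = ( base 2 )1001000011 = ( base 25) n4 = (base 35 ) GJ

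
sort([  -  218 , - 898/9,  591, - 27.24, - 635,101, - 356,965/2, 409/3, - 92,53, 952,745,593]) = [ - 635,- 356,-218, - 898/9, - 92,- 27.24,  53,101, 409/3,965/2, 591, 593,745,952] 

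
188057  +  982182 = 1170239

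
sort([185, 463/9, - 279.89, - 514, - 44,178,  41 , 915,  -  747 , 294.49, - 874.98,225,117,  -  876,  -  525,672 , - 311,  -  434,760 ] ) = [-876,  -  874.98,-747,  -  525, - 514 , - 434, - 311, - 279.89, -44, 41,463/9,  117,178,185,225, 294.49, 672 , 760,915] 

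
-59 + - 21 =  - 80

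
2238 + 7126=9364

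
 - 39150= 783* ( - 50 )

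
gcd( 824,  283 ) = 1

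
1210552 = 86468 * 14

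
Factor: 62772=2^2 * 3^1*5231^1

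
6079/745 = 8 + 119/745= 8.16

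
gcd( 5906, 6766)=2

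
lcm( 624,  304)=11856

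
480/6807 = 160/2269 = 0.07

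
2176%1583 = 593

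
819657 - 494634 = 325023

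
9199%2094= 823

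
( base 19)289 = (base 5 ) 12013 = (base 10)883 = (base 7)2401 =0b1101110011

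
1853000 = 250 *7412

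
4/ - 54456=  -  1/13614 = -0.00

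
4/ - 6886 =-2/3443 = - 0.00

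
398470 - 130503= 267967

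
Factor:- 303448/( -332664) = 3^(-1)*167^(-1)*457^1 = 457/501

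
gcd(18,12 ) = 6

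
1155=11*105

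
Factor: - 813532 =  -  2^2*203383^1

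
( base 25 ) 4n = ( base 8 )173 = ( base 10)123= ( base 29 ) 47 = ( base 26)4J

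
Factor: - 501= - 3^1* 167^1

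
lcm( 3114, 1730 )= 15570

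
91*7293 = 663663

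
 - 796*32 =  - 25472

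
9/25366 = 9/25366 = 0.00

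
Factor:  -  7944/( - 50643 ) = 2^3*3^( - 1)*17^( - 1) = 8/51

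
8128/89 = 8128/89 = 91.33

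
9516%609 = 381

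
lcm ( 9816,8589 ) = 68712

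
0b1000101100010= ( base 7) 15655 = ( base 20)B2A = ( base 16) 1162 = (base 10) 4450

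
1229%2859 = 1229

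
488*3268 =1594784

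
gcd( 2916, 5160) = 12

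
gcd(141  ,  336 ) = 3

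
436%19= 18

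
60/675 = 4/45   =  0.09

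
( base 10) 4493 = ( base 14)18cd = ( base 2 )1000110001101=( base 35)3nd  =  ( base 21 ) A3K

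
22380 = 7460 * 3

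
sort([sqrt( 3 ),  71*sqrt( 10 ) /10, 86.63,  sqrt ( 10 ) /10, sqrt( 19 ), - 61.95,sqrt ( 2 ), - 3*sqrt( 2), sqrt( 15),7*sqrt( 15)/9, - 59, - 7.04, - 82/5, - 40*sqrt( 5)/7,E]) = [ - 61.95, - 59, - 82/5,-40*sqrt( 5 ) /7,-7.04, - 3*sqrt( 2) , sqrt(10) /10, sqrt( 2 ), sqrt ( 3), E,7* sqrt(15)/9, sqrt( 15 ), sqrt ( 19 ), 71 * sqrt( 10 ) /10, 86.63]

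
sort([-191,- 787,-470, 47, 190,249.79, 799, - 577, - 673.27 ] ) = [-787,- 673.27,-577,-470, - 191,47,190,249.79,799] 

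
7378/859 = 8 + 506/859 = 8.59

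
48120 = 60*802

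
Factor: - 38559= - 3^1*12853^1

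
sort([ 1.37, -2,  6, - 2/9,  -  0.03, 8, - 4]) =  [ - 4,-2, - 2/9, - 0.03,1.37, 6,8 ] 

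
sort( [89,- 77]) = [ -77,89]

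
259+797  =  1056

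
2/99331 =2/99331 = 0.00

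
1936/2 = 968 = 968.00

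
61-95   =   - 34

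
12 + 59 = 71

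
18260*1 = 18260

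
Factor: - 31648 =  - 2^5*23^1*43^1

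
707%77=14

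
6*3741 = 22446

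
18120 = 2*9060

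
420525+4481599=4902124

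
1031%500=31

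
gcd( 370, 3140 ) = 10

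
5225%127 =18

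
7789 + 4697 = 12486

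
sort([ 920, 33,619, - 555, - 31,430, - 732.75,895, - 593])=[ - 732.75,-593 , - 555, - 31,33,430,619,895, 920]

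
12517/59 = 212 + 9/59 = 212.15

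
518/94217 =518/94217 = 0.01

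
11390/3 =3796 + 2/3= 3796.67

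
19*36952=702088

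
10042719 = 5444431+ 4598288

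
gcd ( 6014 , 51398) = 62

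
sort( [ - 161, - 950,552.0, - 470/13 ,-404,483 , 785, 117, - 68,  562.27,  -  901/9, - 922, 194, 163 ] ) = [ -950, - 922,  -  404,  -  161, - 901/9,-68,-470/13, 117, 163, 194,483,552.0,562.27,785]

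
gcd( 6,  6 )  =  6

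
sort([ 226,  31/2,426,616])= [ 31/2,226, 426,616] 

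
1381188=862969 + 518219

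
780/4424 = 195/1106 = 0.18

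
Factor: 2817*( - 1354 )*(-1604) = 2^3*3^2*313^1*401^1*677^1 = 6118005672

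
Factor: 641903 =17^1*61^1 * 619^1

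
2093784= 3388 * 618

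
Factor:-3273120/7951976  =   - 2^2*3^2*5^1*2273^1 *993997^( -1) = - 409140/993997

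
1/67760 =1/67760 =0.00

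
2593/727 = 2593/727 = 3.57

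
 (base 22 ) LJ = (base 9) 584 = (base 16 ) 1E1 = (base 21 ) 11j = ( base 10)481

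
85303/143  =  85303/143 = 596.52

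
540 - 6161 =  - 5621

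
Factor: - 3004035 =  - 3^1*5^1*271^1*739^1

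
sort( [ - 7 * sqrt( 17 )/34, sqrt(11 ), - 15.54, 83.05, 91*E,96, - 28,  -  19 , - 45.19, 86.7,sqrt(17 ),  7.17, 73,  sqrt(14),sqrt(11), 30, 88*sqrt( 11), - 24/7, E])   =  [ - 45.19, - 28,  -  19, - 15.54, - 24/7, - 7*sqrt (17)/34, E , sqrt(11 ),sqrt( 11 ), sqrt(14 ),  sqrt(17 ),7.17 , 30,  73 , 83.05, 86.7, 96, 91*E,88*sqrt( 11 )]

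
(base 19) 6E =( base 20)68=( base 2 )10000000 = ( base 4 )2000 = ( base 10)128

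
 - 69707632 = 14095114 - 83802746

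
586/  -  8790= - 1/15 = -0.07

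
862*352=303424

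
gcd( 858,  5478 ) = 66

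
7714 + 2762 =10476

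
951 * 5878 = 5589978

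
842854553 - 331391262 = 511463291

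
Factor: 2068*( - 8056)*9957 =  - 2^5 * 3^1*11^1*19^1*47^1*53^1*3319^1  =  -165881708256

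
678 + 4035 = 4713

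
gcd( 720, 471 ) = 3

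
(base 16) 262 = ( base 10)610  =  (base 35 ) HF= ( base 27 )MG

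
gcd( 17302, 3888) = 2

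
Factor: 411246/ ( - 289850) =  - 3^2*5^ ( - 2) * 17^( - 1 )*67^1 = -603/425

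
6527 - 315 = 6212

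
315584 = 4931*64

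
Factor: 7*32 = 2^5*7^1 = 224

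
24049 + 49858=73907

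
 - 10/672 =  - 5/336 = -0.01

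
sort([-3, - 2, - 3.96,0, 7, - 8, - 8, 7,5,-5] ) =[ - 8, - 8, - 5, - 3.96, - 3, - 2 , 0 , 5 , 7,  7]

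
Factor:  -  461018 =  - 2^1*353^1*653^1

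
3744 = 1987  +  1757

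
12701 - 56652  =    -  43951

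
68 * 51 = 3468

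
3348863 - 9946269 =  - 6597406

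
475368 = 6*79228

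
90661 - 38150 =52511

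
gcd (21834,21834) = 21834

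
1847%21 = 20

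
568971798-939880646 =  - 370908848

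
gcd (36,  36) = 36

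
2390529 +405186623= 407577152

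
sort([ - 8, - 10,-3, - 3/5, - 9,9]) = [- 10, -9, - 8, - 3,-3/5, 9]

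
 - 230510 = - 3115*74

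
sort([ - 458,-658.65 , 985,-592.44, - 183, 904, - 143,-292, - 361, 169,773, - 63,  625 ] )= [ - 658.65, - 592.44, -458,-361,-292, -183, - 143,-63, 169,625, 773, 904, 985 ]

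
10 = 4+6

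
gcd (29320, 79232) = 8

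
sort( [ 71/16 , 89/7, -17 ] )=[ -17 , 71/16, 89/7] 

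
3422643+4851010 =8273653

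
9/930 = 3/310 = 0.01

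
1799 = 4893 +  - 3094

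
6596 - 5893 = 703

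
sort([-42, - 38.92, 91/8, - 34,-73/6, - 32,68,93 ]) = [ - 42, - 38.92, - 34, - 32,-73/6, 91/8,68, 93 ]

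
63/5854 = 63/5854= 0.01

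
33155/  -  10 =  - 3316 + 1/2=-3315.50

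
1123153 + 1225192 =2348345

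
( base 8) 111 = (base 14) 53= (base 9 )81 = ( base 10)73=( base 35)23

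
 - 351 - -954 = 603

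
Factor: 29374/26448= 773/696= 2^(  -  3)*3^( - 1 )*29^( - 1 )*773^1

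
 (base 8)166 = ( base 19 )64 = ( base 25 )4I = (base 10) 118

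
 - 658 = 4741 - 5399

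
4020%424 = 204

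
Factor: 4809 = 3^1 * 7^1*229^1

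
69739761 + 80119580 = 149859341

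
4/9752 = 1/2438 = 0.00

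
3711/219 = 16  +  69/73 = 16.95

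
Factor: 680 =2^3*5^1 *17^1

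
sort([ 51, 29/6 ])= [ 29/6, 51 ] 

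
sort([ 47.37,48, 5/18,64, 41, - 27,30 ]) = [-27,5/18,30, 41,47.37, 48,64 ] 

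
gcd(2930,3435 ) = 5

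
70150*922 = 64678300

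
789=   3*263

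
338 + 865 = 1203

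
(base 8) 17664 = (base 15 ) 2611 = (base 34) 70O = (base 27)b3g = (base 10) 8116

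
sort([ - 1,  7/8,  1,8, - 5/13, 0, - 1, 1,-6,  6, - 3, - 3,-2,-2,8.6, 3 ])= [ - 6, - 3, - 3, - 2, - 2, - 1, - 1, - 5/13, 0, 7/8, 1, 1, 3, 6,8,8.6 ] 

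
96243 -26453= 69790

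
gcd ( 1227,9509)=1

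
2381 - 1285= 1096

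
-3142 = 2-3144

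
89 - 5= 84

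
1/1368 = 1/1368 = 0.00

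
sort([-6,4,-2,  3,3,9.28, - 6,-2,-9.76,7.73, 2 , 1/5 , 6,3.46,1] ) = [ - 9.76, - 6 ,-6,-2,- 2, 1/5, 1,2,3, 3, 3.46,4,6,7.73,9.28] 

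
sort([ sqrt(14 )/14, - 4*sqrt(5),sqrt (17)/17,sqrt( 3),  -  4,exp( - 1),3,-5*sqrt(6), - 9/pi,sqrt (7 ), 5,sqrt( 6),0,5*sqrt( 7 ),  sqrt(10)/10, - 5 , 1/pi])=[ - 5*sqrt( 6), - 4 * sqrt(5 ), - 5, - 4, - 9/pi,0,sqrt( 17)/17,sqrt(14) /14,sqrt( 10 )/10, 1/pi,exp(-1),sqrt(3),sqrt( 6 ),sqrt ( 7),3,5,  5*sqrt( 7) ]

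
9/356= 9/356 = 0.03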